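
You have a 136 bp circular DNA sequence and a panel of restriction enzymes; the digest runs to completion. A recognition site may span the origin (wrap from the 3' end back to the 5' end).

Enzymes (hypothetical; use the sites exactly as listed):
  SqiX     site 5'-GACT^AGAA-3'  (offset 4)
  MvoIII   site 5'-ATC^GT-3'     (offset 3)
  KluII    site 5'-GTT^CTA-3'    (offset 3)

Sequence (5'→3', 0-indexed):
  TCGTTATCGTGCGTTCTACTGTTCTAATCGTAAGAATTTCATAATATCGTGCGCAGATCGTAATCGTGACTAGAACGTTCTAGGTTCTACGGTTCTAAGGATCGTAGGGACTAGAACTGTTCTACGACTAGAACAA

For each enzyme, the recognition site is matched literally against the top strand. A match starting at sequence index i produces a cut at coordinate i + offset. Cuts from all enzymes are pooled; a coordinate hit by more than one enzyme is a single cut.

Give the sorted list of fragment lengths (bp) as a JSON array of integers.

[6,6,6,6,7,7,8,8,8,8,9,9,9,9,11,19]

Site scan:
  SqiX GACTAGAA/4: at [67, 108, 125] ⇒ [71, 112, 129]
  MvoIII ATCGT/3: at [5, 26, 45, 56, 62, 100, 135] ⇒ [2, 8, 29, 48, 59, 65, 103]
  KluII GTTCTA/3: at [12, 20, 76, 83, 91, 118] ⇒ [15, 23, 79, 86, 94, 121]

All cut coordinates (distinct, sorted): [2, 8, 15, 23, 29, 48, 59, 65, 71, 79, 86, 94, 103, 112, 121, 129]

Fragments:
  2→8: 6 bp
  8→15: 7 bp
  15→23: 8 bp
  23→29: 6 bp
  29→48: 19 bp
  48→59: 11 bp
  59→65: 6 bp
  65→71: 6 bp
  71→79: 8 bp
  79→86: 7 bp
  86→94: 8 bp
  94→103: 9 bp
  103→112: 9 bp
  112→121: 9 bp
  121→129: 8 bp
  129→2 (wrap): 136-129+2 = 9 bp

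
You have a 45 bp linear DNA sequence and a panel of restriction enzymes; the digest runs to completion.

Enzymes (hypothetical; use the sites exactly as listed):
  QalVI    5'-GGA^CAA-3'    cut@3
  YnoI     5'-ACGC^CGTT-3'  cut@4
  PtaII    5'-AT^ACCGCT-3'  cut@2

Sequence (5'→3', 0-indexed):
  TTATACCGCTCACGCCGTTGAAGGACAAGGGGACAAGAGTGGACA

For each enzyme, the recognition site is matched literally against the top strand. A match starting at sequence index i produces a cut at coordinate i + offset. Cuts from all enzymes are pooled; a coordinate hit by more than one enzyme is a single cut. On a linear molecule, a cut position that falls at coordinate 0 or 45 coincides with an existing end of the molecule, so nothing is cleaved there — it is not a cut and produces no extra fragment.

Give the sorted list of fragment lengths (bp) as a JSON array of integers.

[4,8,10,11,12]

Site scan:
  QalVI GGACAA/3: at [22, 30] ⇒ [25, 33]
  YnoI ACGCCGTT/4: at [11] ⇒ [15]
  PtaII ATACCGCT/2: at [2] ⇒ [4]

Pooled cuts: [4, 15, 25, 33]

Fragments:
  [0,4): 4 bp
  [4,15): 11 bp
  [15,25): 10 bp
  [25,33): 8 bp
  [33,45): 12 bp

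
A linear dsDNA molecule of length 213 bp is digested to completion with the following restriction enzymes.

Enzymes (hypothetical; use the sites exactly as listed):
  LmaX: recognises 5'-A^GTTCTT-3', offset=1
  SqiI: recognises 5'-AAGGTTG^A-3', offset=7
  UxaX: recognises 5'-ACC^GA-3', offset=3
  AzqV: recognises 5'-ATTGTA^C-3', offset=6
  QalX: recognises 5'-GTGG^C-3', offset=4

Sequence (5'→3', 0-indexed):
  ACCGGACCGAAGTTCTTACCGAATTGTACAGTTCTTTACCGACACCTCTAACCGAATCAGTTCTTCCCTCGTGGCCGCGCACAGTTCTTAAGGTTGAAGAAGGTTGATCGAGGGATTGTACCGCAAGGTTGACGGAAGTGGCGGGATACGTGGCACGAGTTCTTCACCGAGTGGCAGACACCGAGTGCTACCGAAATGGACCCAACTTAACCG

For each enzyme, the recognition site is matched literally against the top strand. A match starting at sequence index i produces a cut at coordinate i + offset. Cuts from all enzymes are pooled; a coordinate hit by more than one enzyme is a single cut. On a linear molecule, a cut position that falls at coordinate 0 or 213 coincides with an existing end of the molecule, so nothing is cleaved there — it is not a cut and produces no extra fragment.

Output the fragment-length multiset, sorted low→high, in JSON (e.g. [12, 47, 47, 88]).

[2,3,5,6,6,8,8,8,9,9,10,10,10,10,10,11,12,13,13,14,15,21]

Per-enzyme occurrences:
  LmaX AGTTCTT/1: at [10, 29, 58, 82, 157] ⇒ [11, 30, 59, 83, 158]
  SqiI AAGGTTGA/7: at [89, 99, 124] ⇒ [96, 106, 131]
  UxaX ACCGA/3: at [5, 17, 37, 50, 165, 179, 189] ⇒ [8, 20, 40, 53, 168, 182, 192]
  AzqV ATTGTAC/6: at [22, 114] ⇒ [28, 120]
  QalX GTGGC/4: at [70, 137, 149, 170] ⇒ [74, 141, 153, 174]

All cut coordinates (distinct, sorted): [8, 11, 20, 28, 30, 40, 53, 59, 74, 83, 96, 106, 120, 131, 141, 153, 158, 168, 174, 182, 192]

Fragment lengths:
  [0,8): 8 bp
  [8,11): 3 bp
  [11,20): 9 bp
  [20,28): 8 bp
  [28,30): 2 bp
  [30,40): 10 bp
  [40,53): 13 bp
  [53,59): 6 bp
  [59,74): 15 bp
  [74,83): 9 bp
  [83,96): 13 bp
  [96,106): 10 bp
  [106,120): 14 bp
  [120,131): 11 bp
  [131,141): 10 bp
  [141,153): 12 bp
  [153,158): 5 bp
  [158,168): 10 bp
  [168,174): 6 bp
  [174,182): 8 bp
  [182,192): 10 bp
  [192,213): 21 bp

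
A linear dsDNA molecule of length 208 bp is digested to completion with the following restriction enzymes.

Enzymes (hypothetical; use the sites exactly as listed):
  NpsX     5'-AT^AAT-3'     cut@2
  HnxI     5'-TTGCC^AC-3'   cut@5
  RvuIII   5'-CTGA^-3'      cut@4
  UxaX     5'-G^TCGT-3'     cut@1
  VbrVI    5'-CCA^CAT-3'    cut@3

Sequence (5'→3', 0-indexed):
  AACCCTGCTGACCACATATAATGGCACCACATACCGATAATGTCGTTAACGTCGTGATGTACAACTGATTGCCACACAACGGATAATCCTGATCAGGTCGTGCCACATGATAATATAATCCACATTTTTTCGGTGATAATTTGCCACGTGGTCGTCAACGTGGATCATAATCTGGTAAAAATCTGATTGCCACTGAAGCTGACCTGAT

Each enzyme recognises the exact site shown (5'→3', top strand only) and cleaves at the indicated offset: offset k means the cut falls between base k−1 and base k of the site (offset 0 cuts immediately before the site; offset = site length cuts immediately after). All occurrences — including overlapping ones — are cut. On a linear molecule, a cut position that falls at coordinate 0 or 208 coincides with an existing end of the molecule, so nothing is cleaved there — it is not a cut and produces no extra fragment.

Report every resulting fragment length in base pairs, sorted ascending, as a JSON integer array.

[1,3,4,5,5,5,5,5,5,5,6,6,6,6,8,8,8,9,9,10,11,11,15,17,17,18]

Per-enzyme occurrences:
  NpsX ATAAT/2: at [17, 36, 82, 109, 114, 135, 166] ⇒ [19, 38, 84, 111, 116, 137, 168]
  HnxI TTGCCAC/5: at [68, 140, 186] ⇒ [73, 145, 191]
  RvuIII CTGA/4: at [7, 64, 88, 182, 192, 198, 203] ⇒ [11, 68, 92, 186, 196, 202, 207]
  UxaX GTCGT/1: at [41, 50, 96, 150] ⇒ [42, 51, 97, 151]
  VbrVI CCACAT/3: at [11, 26, 102, 119] ⇒ [14, 29, 105, 122]

All cut coordinates (distinct, sorted): [11, 14, 19, 29, 38, 42, 51, 68, 73, 84, 92, 97, 105, 111, 116, 122, 137, 145, 151, 168, 186, 191, 196, 202, 207]

Fragments:
  [0,11): 11 bp
  [11,14): 3 bp
  [14,19): 5 bp
  [19,29): 10 bp
  [29,38): 9 bp
  [38,42): 4 bp
  [42,51): 9 bp
  [51,68): 17 bp
  [68,73): 5 bp
  [73,84): 11 bp
  [84,92): 8 bp
  [92,97): 5 bp
  [97,105): 8 bp
  [105,111): 6 bp
  [111,116): 5 bp
  [116,122): 6 bp
  [122,137): 15 bp
  [137,145): 8 bp
  [145,151): 6 bp
  [151,168): 17 bp
  [168,186): 18 bp
  [186,191): 5 bp
  [191,196): 5 bp
  [196,202): 6 bp
  [202,207): 5 bp
  [207,208): 1 bp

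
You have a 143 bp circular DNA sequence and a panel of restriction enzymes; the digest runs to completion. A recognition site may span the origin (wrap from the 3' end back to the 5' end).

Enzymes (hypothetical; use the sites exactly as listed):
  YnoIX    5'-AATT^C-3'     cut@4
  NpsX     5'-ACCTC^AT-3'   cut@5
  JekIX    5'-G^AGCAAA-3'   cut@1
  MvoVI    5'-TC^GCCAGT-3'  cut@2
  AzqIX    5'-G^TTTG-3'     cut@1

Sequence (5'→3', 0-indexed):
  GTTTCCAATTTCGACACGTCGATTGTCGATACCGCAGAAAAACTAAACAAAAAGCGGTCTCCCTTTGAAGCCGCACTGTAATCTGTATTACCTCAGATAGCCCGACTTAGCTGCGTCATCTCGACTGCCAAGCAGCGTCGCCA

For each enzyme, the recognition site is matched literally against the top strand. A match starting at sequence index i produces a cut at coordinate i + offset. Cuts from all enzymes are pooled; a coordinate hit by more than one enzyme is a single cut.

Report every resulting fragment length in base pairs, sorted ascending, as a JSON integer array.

Site scan:
  YnoIX (AATTC, off=4): no sites
  NpsX (ACCTCAT, off=5): no sites
  JekIX (GAGCAAA, off=1): no sites
  MvoVI (TCGCCAGT, off=2): starts [137] → cuts [139]
  AzqIX (GTTTG, off=1): no sites

All cut coordinates (distinct, sorted): [139]

Fragments:
  139→139 (wrap): 143-139+139 = 143 bp

[143]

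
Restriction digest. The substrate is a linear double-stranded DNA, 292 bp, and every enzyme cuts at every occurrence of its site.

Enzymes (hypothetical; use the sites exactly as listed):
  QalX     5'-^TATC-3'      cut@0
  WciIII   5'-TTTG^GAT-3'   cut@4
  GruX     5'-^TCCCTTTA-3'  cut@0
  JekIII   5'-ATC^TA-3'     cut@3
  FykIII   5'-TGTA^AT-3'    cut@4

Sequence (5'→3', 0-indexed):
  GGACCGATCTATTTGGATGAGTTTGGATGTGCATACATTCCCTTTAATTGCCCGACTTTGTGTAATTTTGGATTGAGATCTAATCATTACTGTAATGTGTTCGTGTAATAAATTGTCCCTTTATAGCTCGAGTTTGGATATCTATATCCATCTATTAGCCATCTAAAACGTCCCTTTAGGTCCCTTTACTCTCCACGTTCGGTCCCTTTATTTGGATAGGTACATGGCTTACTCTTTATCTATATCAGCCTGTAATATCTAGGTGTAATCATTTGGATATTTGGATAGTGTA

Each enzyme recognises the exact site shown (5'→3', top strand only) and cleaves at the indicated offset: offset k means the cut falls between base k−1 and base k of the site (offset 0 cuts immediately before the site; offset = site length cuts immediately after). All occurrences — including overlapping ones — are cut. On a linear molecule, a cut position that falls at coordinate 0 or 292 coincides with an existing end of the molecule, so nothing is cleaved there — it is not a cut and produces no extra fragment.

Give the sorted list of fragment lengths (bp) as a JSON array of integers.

[1,2,2,2,4,4,4,6,6,7,8,8,8,8,8,9,9,10,10,10,11,12,12,13,13,14,21,22,22,26]

Scan for sites:
  QalX TATC/0: at [138, 144, 236, 242, 255] ⇒ [138, 144, 236, 242, 255]
  WciIII TTTGGAT/4: at [11, 21, 66, 132, 210, 271, 279] ⇒ [15, 25, 70, 136, 214, 275, 283]
  GruX TCCCTTTA/0: at [38, 115, 170, 180, 202] ⇒ [38, 115, 170, 180, 202]
  JekIII ATCTA/3: at [6, 77, 139, 149, 160, 237, 256] ⇒ [9, 80, 142, 152, 163, 240, 259]
  FykIII TGTAAT/4: at [60, 90, 103, 250, 263] ⇒ [64, 94, 107, 254, 267]

Pooled cuts: [9, 15, 25, 38, 64, 70, 80, 94, 107, 115, 136, 138, 142, 144, 152, 163, 170, 180, 202, 214, 236, 240, 242, 254, 255, 259, 267, 275, 283]

Fragment lengths:
  [0,9): 9 bp
  [9,15): 6 bp
  [15,25): 10 bp
  [25,38): 13 bp
  [38,64): 26 bp
  [64,70): 6 bp
  [70,80): 10 bp
  [80,94): 14 bp
  [94,107): 13 bp
  [107,115): 8 bp
  [115,136): 21 bp
  [136,138): 2 bp
  [138,142): 4 bp
  [142,144): 2 bp
  [144,152): 8 bp
  [152,163): 11 bp
  [163,170): 7 bp
  [170,180): 10 bp
  [180,202): 22 bp
  [202,214): 12 bp
  [214,236): 22 bp
  [236,240): 4 bp
  [240,242): 2 bp
  [242,254): 12 bp
  [254,255): 1 bp
  [255,259): 4 bp
  [259,267): 8 bp
  [267,275): 8 bp
  [275,283): 8 bp
  [283,292): 9 bp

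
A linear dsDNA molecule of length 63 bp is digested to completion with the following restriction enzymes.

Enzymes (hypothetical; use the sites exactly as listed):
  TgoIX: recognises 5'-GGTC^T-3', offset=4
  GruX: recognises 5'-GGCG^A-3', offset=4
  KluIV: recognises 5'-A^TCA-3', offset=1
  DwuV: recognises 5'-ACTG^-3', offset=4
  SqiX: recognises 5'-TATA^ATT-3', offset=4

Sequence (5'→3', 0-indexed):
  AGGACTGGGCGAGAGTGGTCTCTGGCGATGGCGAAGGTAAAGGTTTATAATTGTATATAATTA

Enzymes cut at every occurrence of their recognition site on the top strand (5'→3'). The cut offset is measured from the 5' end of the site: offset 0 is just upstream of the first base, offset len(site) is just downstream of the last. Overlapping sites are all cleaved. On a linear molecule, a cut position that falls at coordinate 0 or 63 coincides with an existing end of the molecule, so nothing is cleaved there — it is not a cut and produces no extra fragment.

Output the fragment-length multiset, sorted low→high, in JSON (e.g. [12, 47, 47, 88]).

[4,4,6,7,7,9,10,16]

Per-enzyme occurrences:
  TgoIX GGTCT/4: at [16] ⇒ [20]
  GruX GGCGA/4: at [7, 23, 29] ⇒ [11, 27, 33]
  KluIV (ATCA, off=1): no sites
  DwuV ACTG/4: at [3] ⇒ [7]
  SqiX TATAATT/4: at [45, 55] ⇒ [49, 59]

All cut coordinates (distinct, sorted): [7, 11, 20, 27, 33, 49, 59]

Fragments:
  [0,7): 7 bp
  [7,11): 4 bp
  [11,20): 9 bp
  [20,27): 7 bp
  [27,33): 6 bp
  [33,49): 16 bp
  [49,59): 10 bp
  [59,63): 4 bp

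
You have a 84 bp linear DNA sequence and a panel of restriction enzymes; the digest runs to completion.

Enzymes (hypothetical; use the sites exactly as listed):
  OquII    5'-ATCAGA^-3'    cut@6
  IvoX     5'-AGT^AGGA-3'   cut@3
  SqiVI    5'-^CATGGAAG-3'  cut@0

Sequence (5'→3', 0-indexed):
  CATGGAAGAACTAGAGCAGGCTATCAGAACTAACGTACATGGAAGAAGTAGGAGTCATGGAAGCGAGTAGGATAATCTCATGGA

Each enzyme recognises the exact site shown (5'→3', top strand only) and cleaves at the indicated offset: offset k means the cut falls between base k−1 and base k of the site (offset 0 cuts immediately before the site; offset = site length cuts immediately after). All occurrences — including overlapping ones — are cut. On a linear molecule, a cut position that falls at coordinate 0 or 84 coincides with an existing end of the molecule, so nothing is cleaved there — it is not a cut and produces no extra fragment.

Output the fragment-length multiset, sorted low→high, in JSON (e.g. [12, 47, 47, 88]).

Site scan:
  OquII (ATCAGA, off=6): starts [22] → cuts [28]
  IvoX (AGTAGGA, off=3): starts [46, 65] → cuts [49, 68]
  SqiVI (CATGGAAG, off=0): starts [0, 37, 55] → cuts [37, 55] (position 0 is a terminus of the linear molecule — no cut)

All cut coordinates (distinct, sorted): [28, 37, 49, 55, 68]

Fragments:
  [0,28): 28 bp
  [28,37): 9 bp
  [37,49): 12 bp
  [49,55): 6 bp
  [55,68): 13 bp
  [68,84): 16 bp

[6,9,12,13,16,28]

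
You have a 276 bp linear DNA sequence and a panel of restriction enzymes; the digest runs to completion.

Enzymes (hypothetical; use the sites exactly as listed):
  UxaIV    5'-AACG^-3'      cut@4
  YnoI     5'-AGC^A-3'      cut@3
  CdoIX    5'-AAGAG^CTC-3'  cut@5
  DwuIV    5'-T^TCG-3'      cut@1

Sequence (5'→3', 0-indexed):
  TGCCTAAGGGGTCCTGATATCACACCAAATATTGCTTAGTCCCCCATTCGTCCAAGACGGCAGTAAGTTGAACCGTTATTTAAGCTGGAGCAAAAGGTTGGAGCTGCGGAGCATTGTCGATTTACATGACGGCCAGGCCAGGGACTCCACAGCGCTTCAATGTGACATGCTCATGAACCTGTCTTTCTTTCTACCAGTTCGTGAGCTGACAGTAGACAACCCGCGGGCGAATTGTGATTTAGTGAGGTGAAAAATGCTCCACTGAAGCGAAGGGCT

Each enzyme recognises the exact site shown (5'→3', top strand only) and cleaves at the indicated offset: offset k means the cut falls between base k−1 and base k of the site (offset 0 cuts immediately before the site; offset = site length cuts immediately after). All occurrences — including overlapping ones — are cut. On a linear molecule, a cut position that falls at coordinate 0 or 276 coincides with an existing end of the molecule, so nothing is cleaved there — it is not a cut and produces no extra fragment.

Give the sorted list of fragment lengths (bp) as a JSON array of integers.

Scan for sites:
  UxaIV (AACG, off=4): no sites
  YnoI (AGCA, off=3): starts [88, 109] → cuts [91, 112]
  CdoIX (AAGAGCTC, off=5): no sites
  DwuIV (TTCG, off=1): starts [46, 197] → cuts [47, 198]

Pooled cuts: [47, 91, 112, 198]

Fragment lengths:
  [0,47): 47 bp
  [47,91): 44 bp
  [91,112): 21 bp
  [112,198): 86 bp
  [198,276): 78 bp

[21,44,47,78,86]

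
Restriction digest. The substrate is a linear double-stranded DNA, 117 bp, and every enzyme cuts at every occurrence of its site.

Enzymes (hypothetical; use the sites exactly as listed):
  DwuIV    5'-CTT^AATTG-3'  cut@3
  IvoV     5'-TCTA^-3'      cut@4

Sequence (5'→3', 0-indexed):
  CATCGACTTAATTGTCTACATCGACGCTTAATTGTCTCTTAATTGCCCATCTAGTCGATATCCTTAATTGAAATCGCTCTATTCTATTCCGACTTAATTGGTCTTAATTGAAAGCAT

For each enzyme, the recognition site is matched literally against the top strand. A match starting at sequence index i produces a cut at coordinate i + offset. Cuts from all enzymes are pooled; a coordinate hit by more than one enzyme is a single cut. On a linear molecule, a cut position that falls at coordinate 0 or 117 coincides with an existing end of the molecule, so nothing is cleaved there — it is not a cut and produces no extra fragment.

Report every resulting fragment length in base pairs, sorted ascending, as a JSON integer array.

Scan for sites:
  DwuIV (CTTAATTG, off=3): starts [6, 26, 37, 62, 92, 102] → cuts [9, 29, 40, 65, 95, 105]
  IvoV (TCTA, off=4): starts [14, 49, 77, 82] → cuts [18, 53, 81, 86]

Pooled cuts: [9, 18, 29, 40, 53, 65, 81, 86, 95, 105]

Fragment lengths:
  [0,9): 9 bp
  [9,18): 9 bp
  [18,29): 11 bp
  [29,40): 11 bp
  [40,53): 13 bp
  [53,65): 12 bp
  [65,81): 16 bp
  [81,86): 5 bp
  [86,95): 9 bp
  [95,105): 10 bp
  [105,117): 12 bp

[5,9,9,9,10,11,11,12,12,13,16]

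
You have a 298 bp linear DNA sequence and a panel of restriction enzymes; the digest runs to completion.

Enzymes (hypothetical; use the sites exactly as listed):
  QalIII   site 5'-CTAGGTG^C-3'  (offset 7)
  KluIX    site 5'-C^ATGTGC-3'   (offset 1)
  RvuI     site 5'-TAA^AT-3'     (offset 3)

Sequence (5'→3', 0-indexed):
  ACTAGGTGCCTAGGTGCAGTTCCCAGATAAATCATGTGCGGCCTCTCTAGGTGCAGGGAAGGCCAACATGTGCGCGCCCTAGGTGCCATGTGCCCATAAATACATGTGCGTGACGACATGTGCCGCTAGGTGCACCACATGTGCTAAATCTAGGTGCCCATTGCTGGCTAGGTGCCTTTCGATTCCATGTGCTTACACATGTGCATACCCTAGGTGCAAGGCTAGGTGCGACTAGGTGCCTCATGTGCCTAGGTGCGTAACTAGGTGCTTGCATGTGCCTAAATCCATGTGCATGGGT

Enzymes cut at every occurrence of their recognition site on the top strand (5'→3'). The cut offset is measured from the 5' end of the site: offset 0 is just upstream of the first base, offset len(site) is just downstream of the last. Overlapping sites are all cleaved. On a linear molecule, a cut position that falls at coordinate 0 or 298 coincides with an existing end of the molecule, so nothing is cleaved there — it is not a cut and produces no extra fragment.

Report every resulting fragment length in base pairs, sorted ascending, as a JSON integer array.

Per-enzyme occurrences:
  QalIII (CTAGGTGC, off=7): starts [1, 9, 46, 78, 125, 149, 167, 209, 221, 231, 248, 260] → cuts [8, 16, 53, 85, 132, 156, 174, 216, 228, 238, 255, 267]
  KluIX (CATGTGC, off=1): starts [32, 66, 86, 102, 116, 137, 185, 197, 241, 271, 285] → cuts [33, 67, 87, 103, 117, 138, 186, 198, 242, 272, 286]
  RvuI (TAAAT, off=3): starts [27, 96, 144, 279] → cuts [30, 99, 147, 282]

Pooled cuts: [8, 16, 30, 33, 53, 67, 85, 87, 99, 103, 117, 132, 138, 147, 156, 174, 186, 198, 216, 228, 238, 242, 255, 267, 272, 282, 286]

Fragments:
  [0,8): 8 bp
  [8,16): 8 bp
  [16,30): 14 bp
  [30,33): 3 bp
  [33,53): 20 bp
  [53,67): 14 bp
  [67,85): 18 bp
  [85,87): 2 bp
  [87,99): 12 bp
  [99,103): 4 bp
  [103,117): 14 bp
  [117,132): 15 bp
  [132,138): 6 bp
  [138,147): 9 bp
  [147,156): 9 bp
  [156,174): 18 bp
  [174,186): 12 bp
  [186,198): 12 bp
  [198,216): 18 bp
  [216,228): 12 bp
  [228,238): 10 bp
  [238,242): 4 bp
  [242,255): 13 bp
  [255,267): 12 bp
  [267,272): 5 bp
  [272,282): 10 bp
  [282,286): 4 bp
  [286,298): 12 bp

[2,3,4,4,4,5,6,8,8,9,9,10,10,12,12,12,12,12,12,13,14,14,14,15,18,18,18,20]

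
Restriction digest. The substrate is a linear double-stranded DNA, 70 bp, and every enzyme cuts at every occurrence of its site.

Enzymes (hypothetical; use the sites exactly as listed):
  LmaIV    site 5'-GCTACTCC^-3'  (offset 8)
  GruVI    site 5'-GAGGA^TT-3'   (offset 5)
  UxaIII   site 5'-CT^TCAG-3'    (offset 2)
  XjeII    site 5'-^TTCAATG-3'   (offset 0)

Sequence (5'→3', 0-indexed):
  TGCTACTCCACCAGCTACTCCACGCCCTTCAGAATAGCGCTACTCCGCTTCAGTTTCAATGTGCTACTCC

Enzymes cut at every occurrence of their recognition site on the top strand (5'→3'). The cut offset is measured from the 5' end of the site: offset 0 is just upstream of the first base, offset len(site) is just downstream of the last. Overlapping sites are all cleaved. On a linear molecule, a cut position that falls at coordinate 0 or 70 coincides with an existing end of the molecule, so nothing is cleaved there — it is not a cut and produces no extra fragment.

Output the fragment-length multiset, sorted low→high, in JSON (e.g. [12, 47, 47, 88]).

[3,5,7,9,12,16,18]

Scan for sites:
  LmaIV (GCTACTCC, off=8): starts [1, 13, 38, 62] → cuts [9, 21, 46] (position 70 is a terminus of the linear molecule — no cut)
  GruVI (GAGGATT, off=5): no sites
  UxaIII (CTTCAG, off=2): starts [26, 47] → cuts [28, 49]
  XjeII (TTCAATG, off=0): starts [54] → cuts [54]

All cut coordinates (distinct, sorted): [9, 21, 28, 46, 49, 54]

Fragments:
  [0,9): 9 bp
  [9,21): 12 bp
  [21,28): 7 bp
  [28,46): 18 bp
  [46,49): 3 bp
  [49,54): 5 bp
  [54,70): 16 bp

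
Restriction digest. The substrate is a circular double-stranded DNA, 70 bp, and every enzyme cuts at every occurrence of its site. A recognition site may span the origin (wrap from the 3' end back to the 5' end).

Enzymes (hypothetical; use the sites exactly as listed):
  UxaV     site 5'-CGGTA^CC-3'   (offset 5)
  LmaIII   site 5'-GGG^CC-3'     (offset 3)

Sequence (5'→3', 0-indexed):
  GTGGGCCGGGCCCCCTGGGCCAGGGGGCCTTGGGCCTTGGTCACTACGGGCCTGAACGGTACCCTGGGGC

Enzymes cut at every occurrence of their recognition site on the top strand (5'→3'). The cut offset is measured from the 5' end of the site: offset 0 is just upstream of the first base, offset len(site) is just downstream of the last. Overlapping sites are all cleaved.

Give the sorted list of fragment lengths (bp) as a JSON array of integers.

[5,7,8,9,11,14,16]

Site scan:
  UxaV (CGGTACC, off=5): starts [56] → cuts [61]
  LmaIII (GGGCC, off=3): starts [2, 7, 16, 24, 31, 47] → cuts [5, 10, 19, 27, 34, 50]

Pooled cuts: [5, 10, 19, 27, 34, 50, 61]

Fragments:
  5→10: 5 bp
  10→19: 9 bp
  19→27: 8 bp
  27→34: 7 bp
  34→50: 16 bp
  50→61: 11 bp
  61→5 (wrap): 70-61+5 = 14 bp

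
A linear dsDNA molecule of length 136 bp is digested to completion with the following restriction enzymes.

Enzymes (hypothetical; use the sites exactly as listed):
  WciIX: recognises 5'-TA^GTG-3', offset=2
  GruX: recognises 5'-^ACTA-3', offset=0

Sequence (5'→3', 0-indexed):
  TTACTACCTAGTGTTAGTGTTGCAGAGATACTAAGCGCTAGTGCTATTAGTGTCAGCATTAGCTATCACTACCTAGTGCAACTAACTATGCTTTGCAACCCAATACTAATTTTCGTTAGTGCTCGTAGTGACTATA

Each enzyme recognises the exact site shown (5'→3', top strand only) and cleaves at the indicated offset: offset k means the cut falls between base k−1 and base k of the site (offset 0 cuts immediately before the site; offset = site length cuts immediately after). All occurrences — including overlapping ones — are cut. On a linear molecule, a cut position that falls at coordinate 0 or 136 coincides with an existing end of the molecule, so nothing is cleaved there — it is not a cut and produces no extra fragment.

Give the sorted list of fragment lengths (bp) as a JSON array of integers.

Per-enzyme occurrences:
  WciIX TAGTG/2: at [8, 14, 38, 47, 73, 116, 125] ⇒ [10, 16, 40, 49, 75, 118, 127]
  GruX ACTA/0: at [2, 29, 67, 80, 84, 104, 130] ⇒ [2, 29, 67, 80, 84, 104, 130]

All cut coordinates (distinct, sorted): [2, 10, 16, 29, 40, 49, 67, 75, 80, 84, 104, 118, 127, 130]

Fragment lengths:
  [0,2): 2 bp
  [2,10): 8 bp
  [10,16): 6 bp
  [16,29): 13 bp
  [29,40): 11 bp
  [40,49): 9 bp
  [49,67): 18 bp
  [67,75): 8 bp
  [75,80): 5 bp
  [80,84): 4 bp
  [84,104): 20 bp
  [104,118): 14 bp
  [118,127): 9 bp
  [127,130): 3 bp
  [130,136): 6 bp

[2,3,4,5,6,6,8,8,9,9,11,13,14,18,20]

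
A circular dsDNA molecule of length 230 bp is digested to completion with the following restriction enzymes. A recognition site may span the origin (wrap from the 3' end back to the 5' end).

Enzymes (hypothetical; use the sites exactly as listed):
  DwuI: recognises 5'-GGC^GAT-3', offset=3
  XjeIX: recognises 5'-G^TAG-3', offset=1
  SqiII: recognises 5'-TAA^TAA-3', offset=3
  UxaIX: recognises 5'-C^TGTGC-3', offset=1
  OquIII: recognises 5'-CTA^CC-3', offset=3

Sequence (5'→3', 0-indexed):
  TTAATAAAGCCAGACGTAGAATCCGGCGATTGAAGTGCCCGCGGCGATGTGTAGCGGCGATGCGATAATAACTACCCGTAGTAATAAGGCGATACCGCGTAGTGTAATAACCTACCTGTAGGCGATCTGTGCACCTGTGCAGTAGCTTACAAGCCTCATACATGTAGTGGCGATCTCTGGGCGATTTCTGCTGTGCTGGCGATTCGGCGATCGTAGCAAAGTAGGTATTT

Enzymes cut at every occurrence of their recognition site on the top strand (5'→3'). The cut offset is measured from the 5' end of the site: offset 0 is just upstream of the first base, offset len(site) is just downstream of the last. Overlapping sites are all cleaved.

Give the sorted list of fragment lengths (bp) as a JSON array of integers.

[4,4,4,5,5,6,6,6,6,7,7,7,7,8,8,8,8,9,9,9,10,11,11,12,13,18,22]

Per-enzyme occurrences:
  DwuI GGCGAT/3: at [24, 42, 55, 87, 120, 168, 179, 197, 205] ⇒ [27, 45, 58, 90, 123, 171, 182, 200, 208]
  XjeIX GTAG/1: at [15, 50, 77, 98, 117, 141, 163, 212, 220] ⇒ [16, 51, 78, 99, 118, 142, 164, 213, 221]
  SqiII TAATAA/3: at [1, 65, 81, 104] ⇒ [4, 68, 84, 107]
  UxaIX CTGTGC/1: at [126, 134, 190] ⇒ [127, 135, 191]
  OquIII CTACC/3: at [71, 111] ⇒ [74, 114]

All cut coordinates (distinct, sorted): [4, 16, 27, 45, 51, 58, 68, 74, 78, 84, 90, 99, 107, 114, 118, 123, 127, 135, 142, 164, 171, 182, 191, 200, 208, 213, 221]

Fragments:
  4→16: 12 bp
  16→27: 11 bp
  27→45: 18 bp
  45→51: 6 bp
  51→58: 7 bp
  58→68: 10 bp
  68→74: 6 bp
  74→78: 4 bp
  78→84: 6 bp
  84→90: 6 bp
  90→99: 9 bp
  99→107: 8 bp
  107→114: 7 bp
  114→118: 4 bp
  118→123: 5 bp
  123→127: 4 bp
  127→135: 8 bp
  135→142: 7 bp
  142→164: 22 bp
  164→171: 7 bp
  171→182: 11 bp
  182→191: 9 bp
  191→200: 9 bp
  200→208: 8 bp
  208→213: 5 bp
  213→221: 8 bp
  221→4 (wrap): 230-221+4 = 13 bp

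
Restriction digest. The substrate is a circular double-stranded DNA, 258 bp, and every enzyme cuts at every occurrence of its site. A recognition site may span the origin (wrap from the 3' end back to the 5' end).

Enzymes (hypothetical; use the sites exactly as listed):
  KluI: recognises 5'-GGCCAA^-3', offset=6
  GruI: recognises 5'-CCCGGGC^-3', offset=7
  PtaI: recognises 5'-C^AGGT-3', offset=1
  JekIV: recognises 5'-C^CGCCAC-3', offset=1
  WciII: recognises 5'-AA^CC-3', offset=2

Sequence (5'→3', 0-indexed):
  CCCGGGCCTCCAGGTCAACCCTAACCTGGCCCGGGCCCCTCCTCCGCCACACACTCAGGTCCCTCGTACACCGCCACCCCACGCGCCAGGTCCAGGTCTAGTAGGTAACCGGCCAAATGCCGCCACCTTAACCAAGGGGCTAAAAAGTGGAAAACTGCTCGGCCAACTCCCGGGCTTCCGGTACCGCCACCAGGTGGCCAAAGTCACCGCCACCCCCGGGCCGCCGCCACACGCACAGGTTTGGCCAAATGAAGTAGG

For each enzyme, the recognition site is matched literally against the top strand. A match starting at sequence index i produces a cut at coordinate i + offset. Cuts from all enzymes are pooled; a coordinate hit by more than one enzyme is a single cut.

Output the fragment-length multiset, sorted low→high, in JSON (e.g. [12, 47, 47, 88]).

Site scan:
  KluI (GGCCAA, off=6): starts [110, 160, 195, 242] → cuts [116, 166, 201, 248]
  GruI (CCCGGGC, off=7): starts [0, 29, 168, 214] → cuts [7, 36, 175, 221]
  PtaI (CAGGT, off=1): starts [10, 55, 86, 92, 190, 235] → cuts [11, 56, 87, 93, 191, 236]
  JekIV (CCGCCAC, off=1): starts [43, 70, 119, 183, 206, 223] → cuts [44, 71, 120, 184, 207, 224]
  WciII (AACC, off=2): starts [16, 22, 106, 129] → cuts [18, 24, 108, 131]

All cut coordinates (distinct, sorted): [7, 11, 18, 24, 36, 44, 56, 71, 87, 93, 108, 116, 120, 131, 166, 175, 184, 191, 201, 207, 221, 224, 236, 248]

Fragments:
  7→11: 4 bp
  11→18: 7 bp
  18→24: 6 bp
  24→36: 12 bp
  36→44: 8 bp
  44→56: 12 bp
  56→71: 15 bp
  71→87: 16 bp
  87→93: 6 bp
  93→108: 15 bp
  108→116: 8 bp
  116→120: 4 bp
  120→131: 11 bp
  131→166: 35 bp
  166→175: 9 bp
  175→184: 9 bp
  184→191: 7 bp
  191→201: 10 bp
  201→207: 6 bp
  207→221: 14 bp
  221→224: 3 bp
  224→236: 12 bp
  236→248: 12 bp
  248→7 (wrap): 258-248+7 = 17 bp

[3,4,4,6,6,6,7,7,8,8,9,9,10,11,12,12,12,12,14,15,15,16,17,35]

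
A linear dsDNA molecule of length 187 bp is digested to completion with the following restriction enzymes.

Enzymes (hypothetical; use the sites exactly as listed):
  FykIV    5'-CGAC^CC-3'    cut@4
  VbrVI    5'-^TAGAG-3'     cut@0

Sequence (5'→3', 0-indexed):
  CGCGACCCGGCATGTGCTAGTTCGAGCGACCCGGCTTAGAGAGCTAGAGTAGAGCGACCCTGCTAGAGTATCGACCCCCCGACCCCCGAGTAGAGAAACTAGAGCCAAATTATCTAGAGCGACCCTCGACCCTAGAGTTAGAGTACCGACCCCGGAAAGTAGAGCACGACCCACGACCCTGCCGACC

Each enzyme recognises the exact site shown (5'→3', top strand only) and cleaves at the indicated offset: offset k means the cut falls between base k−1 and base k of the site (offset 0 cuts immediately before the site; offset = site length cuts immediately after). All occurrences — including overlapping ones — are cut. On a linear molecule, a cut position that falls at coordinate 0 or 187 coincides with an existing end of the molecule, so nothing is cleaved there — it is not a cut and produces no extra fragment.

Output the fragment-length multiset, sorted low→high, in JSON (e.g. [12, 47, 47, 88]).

Per-enzyme occurrences:
  FykIV CGACCC/4: at [2, 26, 54, 71, 79, 119, 126, 146, 166, 173] ⇒ [6, 30, 58, 75, 83, 123, 130, 150, 170, 177]
  VbrVI TAGAG/0: at [36, 44, 49, 63, 90, 99, 114, 132, 138, 159] ⇒ [36, 44, 49, 63, 90, 99, 114, 132, 138, 159]

Pooled cuts: [6, 30, 36, 44, 49, 58, 63, 75, 83, 90, 99, 114, 123, 130, 132, 138, 150, 159, 170, 177]

Fragments:
  [0,6): 6 bp
  [6,30): 24 bp
  [30,36): 6 bp
  [36,44): 8 bp
  [44,49): 5 bp
  [49,58): 9 bp
  [58,63): 5 bp
  [63,75): 12 bp
  [75,83): 8 bp
  [83,90): 7 bp
  [90,99): 9 bp
  [99,114): 15 bp
  [114,123): 9 bp
  [123,130): 7 bp
  [130,132): 2 bp
  [132,138): 6 bp
  [138,150): 12 bp
  [150,159): 9 bp
  [159,170): 11 bp
  [170,177): 7 bp
  [177,187): 10 bp

[2,5,5,6,6,6,7,7,7,8,8,9,9,9,9,10,11,12,12,15,24]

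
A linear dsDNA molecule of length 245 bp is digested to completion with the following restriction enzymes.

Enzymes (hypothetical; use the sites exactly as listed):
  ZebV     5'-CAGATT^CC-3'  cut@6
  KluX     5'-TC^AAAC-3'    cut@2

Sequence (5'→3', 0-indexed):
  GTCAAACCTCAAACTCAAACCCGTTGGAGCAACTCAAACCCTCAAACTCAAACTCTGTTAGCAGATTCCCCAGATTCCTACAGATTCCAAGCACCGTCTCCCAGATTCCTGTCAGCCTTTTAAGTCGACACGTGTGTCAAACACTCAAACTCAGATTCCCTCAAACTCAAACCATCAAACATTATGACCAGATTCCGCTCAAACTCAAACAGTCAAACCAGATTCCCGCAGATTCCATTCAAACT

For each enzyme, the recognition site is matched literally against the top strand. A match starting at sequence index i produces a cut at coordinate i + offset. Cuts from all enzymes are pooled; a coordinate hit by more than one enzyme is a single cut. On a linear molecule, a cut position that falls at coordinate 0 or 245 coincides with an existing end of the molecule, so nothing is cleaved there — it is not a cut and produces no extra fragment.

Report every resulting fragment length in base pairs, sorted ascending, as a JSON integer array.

Scan for sites:
  ZebV CAGATTCC/6: at [61, 70, 80, 101, 151, 188, 218, 228] ⇒ [67, 76, 86, 107, 157, 194, 224, 234]
  KluX TCAAAC/2: at [1, 8, 14, 33, 41, 47, 136, 144, 160, 166, 174, 198, 204, 212, 238] ⇒ [3, 10, 16, 35, 43, 49, 138, 146, 162, 168, 176, 200, 206, 214, 240]

Pooled cuts: [3, 10, 16, 35, 43, 49, 67, 76, 86, 107, 138, 146, 157, 162, 168, 176, 194, 200, 206, 214, 224, 234, 240]

Fragment lengths:
  [0,3): 3 bp
  [3,10): 7 bp
  [10,16): 6 bp
  [16,35): 19 bp
  [35,43): 8 bp
  [43,49): 6 bp
  [49,67): 18 bp
  [67,76): 9 bp
  [76,86): 10 bp
  [86,107): 21 bp
  [107,138): 31 bp
  [138,146): 8 bp
  [146,157): 11 bp
  [157,162): 5 bp
  [162,168): 6 bp
  [168,176): 8 bp
  [176,194): 18 bp
  [194,200): 6 bp
  [200,206): 6 bp
  [206,214): 8 bp
  [214,224): 10 bp
  [224,234): 10 bp
  [234,240): 6 bp
  [240,245): 5 bp

[3,5,5,6,6,6,6,6,6,7,8,8,8,8,9,10,10,10,11,18,18,19,21,31]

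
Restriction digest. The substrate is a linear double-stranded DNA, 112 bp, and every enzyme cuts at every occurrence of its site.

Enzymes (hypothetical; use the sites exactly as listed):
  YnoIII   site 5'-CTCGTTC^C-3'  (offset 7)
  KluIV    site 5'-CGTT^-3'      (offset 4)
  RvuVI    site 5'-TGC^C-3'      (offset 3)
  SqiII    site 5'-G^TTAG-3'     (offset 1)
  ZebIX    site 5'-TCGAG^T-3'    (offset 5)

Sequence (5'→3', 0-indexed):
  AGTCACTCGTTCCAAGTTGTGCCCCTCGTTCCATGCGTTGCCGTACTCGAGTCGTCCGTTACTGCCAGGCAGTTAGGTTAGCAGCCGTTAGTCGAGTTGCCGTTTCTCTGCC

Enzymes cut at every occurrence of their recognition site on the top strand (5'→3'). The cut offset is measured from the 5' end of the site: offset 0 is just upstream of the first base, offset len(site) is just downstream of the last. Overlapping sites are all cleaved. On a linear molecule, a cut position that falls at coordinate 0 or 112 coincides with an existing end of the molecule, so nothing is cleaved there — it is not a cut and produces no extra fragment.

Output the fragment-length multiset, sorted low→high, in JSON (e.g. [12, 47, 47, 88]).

[1,1,1,2,2,4,4,5,5,7,7,7,8,8,9,10,10,10,11]

Scan for sites:
  YnoIII CTCGTTCC/7: at [5, 24] ⇒ [12, 31]
  KluIV CGTT/4: at [7, 26, 35, 56, 85, 100] ⇒ [11, 30, 39, 60, 89, 104]
  RvuVI TGCC/3: at [19, 38, 62, 97, 108] ⇒ [22, 41, 65, 100, 111]
  SqiII GTTAG/1: at [71, 76, 86] ⇒ [72, 77, 87]
  ZebIX TCGAGT/5: at [46, 91] ⇒ [51, 96]

Pooled cuts: [11, 12, 22, 30, 31, 39, 41, 51, 60, 65, 72, 77, 87, 89, 96, 100, 104, 111]

Fragments:
  [0,11): 11 bp
  [11,12): 1 bp
  [12,22): 10 bp
  [22,30): 8 bp
  [30,31): 1 bp
  [31,39): 8 bp
  [39,41): 2 bp
  [41,51): 10 bp
  [51,60): 9 bp
  [60,65): 5 bp
  [65,72): 7 bp
  [72,77): 5 bp
  [77,87): 10 bp
  [87,89): 2 bp
  [89,96): 7 bp
  [96,100): 4 bp
  [100,104): 4 bp
  [104,111): 7 bp
  [111,112): 1 bp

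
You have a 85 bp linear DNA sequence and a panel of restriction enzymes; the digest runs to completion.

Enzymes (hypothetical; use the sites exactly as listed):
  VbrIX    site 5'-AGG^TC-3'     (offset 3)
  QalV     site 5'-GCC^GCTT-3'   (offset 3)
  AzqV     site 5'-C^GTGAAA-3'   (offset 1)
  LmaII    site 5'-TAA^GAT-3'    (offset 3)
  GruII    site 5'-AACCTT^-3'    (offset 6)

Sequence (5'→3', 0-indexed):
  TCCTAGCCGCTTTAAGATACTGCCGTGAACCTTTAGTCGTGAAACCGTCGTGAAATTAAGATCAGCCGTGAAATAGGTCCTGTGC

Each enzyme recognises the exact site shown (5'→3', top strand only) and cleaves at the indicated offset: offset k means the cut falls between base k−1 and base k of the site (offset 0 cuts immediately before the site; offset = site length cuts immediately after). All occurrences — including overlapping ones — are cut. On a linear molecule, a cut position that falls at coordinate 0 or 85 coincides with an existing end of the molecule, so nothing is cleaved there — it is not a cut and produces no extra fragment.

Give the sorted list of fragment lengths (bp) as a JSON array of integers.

Scan for sites:
  VbrIX AGGTC/3: at [74] ⇒ [77]
  QalV GCCGCTT/3: at [5] ⇒ [8]
  AzqV CGTGAAA/1: at [37, 48, 66] ⇒ [38, 49, 67]
  LmaII TAAGAT/3: at [12, 56] ⇒ [15, 59]
  GruII AACCTT/6: at [27] ⇒ [33]

All cut coordinates (distinct, sorted): [8, 15, 33, 38, 49, 59, 67, 77]

Fragment lengths:
  [0,8): 8 bp
  [8,15): 7 bp
  [15,33): 18 bp
  [33,38): 5 bp
  [38,49): 11 bp
  [49,59): 10 bp
  [59,67): 8 bp
  [67,77): 10 bp
  [77,85): 8 bp

[5,7,8,8,8,10,10,11,18]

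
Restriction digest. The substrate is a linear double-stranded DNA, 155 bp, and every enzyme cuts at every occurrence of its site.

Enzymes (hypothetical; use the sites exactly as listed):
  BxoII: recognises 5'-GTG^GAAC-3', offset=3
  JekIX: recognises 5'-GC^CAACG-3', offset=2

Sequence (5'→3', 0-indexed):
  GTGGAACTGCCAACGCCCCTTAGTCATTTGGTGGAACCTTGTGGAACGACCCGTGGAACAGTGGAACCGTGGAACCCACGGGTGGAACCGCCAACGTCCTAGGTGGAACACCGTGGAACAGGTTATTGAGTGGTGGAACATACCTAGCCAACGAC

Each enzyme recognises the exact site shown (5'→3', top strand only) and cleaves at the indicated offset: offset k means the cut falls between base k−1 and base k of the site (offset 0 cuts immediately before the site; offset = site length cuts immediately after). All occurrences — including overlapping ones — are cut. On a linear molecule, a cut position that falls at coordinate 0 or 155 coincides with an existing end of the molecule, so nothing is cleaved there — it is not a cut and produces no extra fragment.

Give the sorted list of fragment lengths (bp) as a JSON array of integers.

[3,7,7,7,8,8,10,10,12,13,13,14,20,23]

Per-enzyme occurrences:
  BxoII GTGGAAC/3: at [0, 30, 40, 52, 60, 68, 81, 102, 112, 132] ⇒ [3, 33, 43, 55, 63, 71, 84, 105, 115, 135]
  JekIX GCCAACG/2: at [8, 89, 146] ⇒ [10, 91, 148]

Pooled cuts: [3, 10, 33, 43, 55, 63, 71, 84, 91, 105, 115, 135, 148]

Fragments:
  [0,3): 3 bp
  [3,10): 7 bp
  [10,33): 23 bp
  [33,43): 10 bp
  [43,55): 12 bp
  [55,63): 8 bp
  [63,71): 8 bp
  [71,84): 13 bp
  [84,91): 7 bp
  [91,105): 14 bp
  [105,115): 10 bp
  [115,135): 20 bp
  [135,148): 13 bp
  [148,155): 7 bp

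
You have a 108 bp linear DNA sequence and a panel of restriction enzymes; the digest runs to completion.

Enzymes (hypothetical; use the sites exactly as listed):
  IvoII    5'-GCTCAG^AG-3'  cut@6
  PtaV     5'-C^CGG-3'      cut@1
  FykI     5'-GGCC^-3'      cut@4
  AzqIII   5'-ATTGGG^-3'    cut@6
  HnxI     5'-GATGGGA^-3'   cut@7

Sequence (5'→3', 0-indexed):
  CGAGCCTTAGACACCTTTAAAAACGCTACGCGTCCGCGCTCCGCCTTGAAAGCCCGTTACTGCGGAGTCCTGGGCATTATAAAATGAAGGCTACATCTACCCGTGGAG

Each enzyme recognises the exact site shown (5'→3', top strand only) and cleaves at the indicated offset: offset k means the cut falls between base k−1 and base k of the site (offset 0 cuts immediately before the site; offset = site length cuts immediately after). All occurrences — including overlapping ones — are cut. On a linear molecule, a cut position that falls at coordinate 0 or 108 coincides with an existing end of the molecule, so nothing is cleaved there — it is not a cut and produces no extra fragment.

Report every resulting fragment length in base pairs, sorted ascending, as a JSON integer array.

[108]

Per-enzyme occurrences:
  IvoII (GCTCAGAG, off=6): no sites
  PtaV (CCGG, off=1): no sites
  FykI (GGCC, off=4): no sites
  AzqIII (ATTGGG, off=6): no sites
  HnxI (GATGGGA, off=7): no sites

All cut coordinates (distinct, sorted): ∅

Fragments:
  no cuts → one linear fragment of 108 bp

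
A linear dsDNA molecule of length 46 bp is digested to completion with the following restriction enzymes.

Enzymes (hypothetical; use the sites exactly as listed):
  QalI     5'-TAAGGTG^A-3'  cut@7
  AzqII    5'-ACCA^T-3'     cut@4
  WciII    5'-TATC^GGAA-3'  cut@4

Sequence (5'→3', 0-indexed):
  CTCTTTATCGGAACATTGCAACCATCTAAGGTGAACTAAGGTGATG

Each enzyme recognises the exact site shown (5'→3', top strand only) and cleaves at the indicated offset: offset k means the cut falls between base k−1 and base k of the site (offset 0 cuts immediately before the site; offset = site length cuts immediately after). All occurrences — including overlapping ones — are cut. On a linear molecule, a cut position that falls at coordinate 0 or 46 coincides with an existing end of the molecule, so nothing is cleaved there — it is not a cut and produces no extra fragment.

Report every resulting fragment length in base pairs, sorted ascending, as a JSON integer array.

[3,9,9,10,15]

Scan for sites:
  QalI (TAAGGTGA, off=7): starts [26, 36] → cuts [33, 43]
  AzqII (ACCAT, off=4): starts [20] → cuts [24]
  WciII (TATCGGAA, off=4): starts [5] → cuts [9]

All cut coordinates (distinct, sorted): [9, 24, 33, 43]

Fragments:
  [0,9): 9 bp
  [9,24): 15 bp
  [24,33): 9 bp
  [33,43): 10 bp
  [43,46): 3 bp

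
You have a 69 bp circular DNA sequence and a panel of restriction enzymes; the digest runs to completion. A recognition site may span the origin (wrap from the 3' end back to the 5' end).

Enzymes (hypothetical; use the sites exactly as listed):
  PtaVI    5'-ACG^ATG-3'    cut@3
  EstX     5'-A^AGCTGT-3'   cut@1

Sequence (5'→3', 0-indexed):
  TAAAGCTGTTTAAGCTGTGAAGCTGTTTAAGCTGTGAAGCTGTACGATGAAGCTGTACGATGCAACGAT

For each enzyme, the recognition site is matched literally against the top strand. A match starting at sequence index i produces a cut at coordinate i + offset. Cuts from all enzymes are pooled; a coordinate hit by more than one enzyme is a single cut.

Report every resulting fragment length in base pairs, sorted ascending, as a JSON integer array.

Scan for sites:
  PtaVI (ACGATG, off=3): starts [43, 56] → cuts [46, 59]
  EstX (AAGCTGT, off=1): starts [2, 11, 19, 28, 36, 49] → cuts [3, 12, 20, 29, 37, 50]

All cut coordinates (distinct, sorted): [3, 12, 20, 29, 37, 46, 50, 59]

Fragment lengths:
  3→12: 9 bp
  12→20: 8 bp
  20→29: 9 bp
  29→37: 8 bp
  37→46: 9 bp
  46→50: 4 bp
  50→59: 9 bp
  59→3 (wrap): 69-59+3 = 13 bp

[4,8,8,9,9,9,9,13]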